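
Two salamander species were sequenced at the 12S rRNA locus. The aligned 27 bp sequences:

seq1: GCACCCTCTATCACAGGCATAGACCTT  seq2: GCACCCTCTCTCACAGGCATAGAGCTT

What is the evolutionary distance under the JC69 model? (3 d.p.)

The sequences differ at 2 of 27 sites (10, 24), so p = 2/27 ≈ 0.074074.
d = −(3/4) ln(1 − 4p/3) = −0.75 ln(1 − 0.098765) = −0.75 ln(0.901235)
  = −0.75 × (-0.103989) = 0.077992 substitutions/site.

0.078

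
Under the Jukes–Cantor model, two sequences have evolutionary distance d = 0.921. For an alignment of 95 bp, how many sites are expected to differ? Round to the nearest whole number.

50

Invert JC69: p = (3/4)(1 − e^(−4d/3)) = 0.75 × (1 − e^(-1.228)) = 0.75 × (1 − 0.292878) = 0.530342.
Expected differing sites = pL ≈ 0.530342 × 95 = 50.38249 ≈ 50.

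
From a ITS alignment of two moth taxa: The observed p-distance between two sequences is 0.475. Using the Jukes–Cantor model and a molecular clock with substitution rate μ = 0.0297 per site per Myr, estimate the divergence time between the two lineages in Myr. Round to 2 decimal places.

d = −(3/4) ln(1 − 4p/3) = −0.75 ln(1 − 0.633333) = −0.75 ln(0.366667)
  = −0.75 × (-1.003301) = 0.752476 substitutions/site.
Under a molecular clock d = 2μt, so t = d/(2μ) = 0.752476 / (2 × 0.0297) = 12.67 Myr.

12.67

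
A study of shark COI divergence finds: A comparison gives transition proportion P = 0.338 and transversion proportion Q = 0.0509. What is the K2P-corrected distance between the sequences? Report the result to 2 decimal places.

0.68

Under the Kimura two-parameter model, d = −½ ln(1 − 2P − Q) − ¼ ln(1 − 2Q).
1 − 2P − Q = 0.2731, giving −½ ln(0.2731) = 0.648959.
1 − 2Q = 0.8982, giving −¼ ln(0.8982) = 0.026841.
d = 0.648959 + 0.026841 = 0.675800.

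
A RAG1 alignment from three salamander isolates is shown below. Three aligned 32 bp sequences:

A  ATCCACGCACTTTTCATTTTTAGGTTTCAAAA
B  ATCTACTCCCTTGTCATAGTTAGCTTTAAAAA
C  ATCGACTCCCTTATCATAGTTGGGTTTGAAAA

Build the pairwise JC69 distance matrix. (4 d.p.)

d(A,B) = 0.3041, d(A,C) = 0.3041, d(B,C) = 0.1752

A–B: 8/32 sites differ → p = 0.25, d = −0.75 ln(1 − 0.333333) = 0.304098 ≈ 0.3041.
A–C: 8/32 sites differ → p = 0.25, d = −0.75 ln(1 − 0.333333) = 0.304098 ≈ 0.3041.
B–C: 5/32 sites differ → p = 0.15625, d = −0.75 ln(1 − 0.208333) = 0.175211 ≈ 0.1752.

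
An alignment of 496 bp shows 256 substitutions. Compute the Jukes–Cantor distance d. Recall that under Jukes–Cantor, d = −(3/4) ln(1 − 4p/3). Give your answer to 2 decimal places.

0.87

p = 256/496 ≈ 0.516129.
d = −(3/4) ln(1 − 4p/3) = −0.75 ln(1 − 0.688172) = −0.75 ln(0.311828)
  = −0.75 × (-1.165304) = 0.873978 substitutions/site.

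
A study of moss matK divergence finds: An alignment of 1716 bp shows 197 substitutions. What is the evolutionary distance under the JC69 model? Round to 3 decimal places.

0.125

p = 197/1716 ≈ 0.114802.
d = −(3/4) ln(1 − 4p/3) = −0.75 ln(1 − 0.153069) = −0.75 ln(0.846931)
  = −0.75 × (-0.166136) = 0.124602 substitutions/site.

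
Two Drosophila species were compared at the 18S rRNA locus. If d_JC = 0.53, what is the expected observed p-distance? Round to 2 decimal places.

0.38

p = (3/4)(1 − e^(−4d/3)) = 0.75 × (1 − e^(-0.706667)) = 0.75 × (1 − 0.493286) = 0.380036.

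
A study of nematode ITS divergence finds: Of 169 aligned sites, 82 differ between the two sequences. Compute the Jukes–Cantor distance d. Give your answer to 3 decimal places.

p = 82/169 ≈ 0.485207.
d = −(3/4) ln(1 − 4p/3) = −0.75 ln(1 − 0.646943) = −0.75 ln(0.353057)
  = −0.75 × (-1.041126) = 0.780845 substitutions/site.

0.781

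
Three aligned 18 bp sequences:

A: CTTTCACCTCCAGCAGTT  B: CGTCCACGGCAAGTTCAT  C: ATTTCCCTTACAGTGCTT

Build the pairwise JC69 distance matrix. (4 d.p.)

d(A,B) = 0.8240, d(A,C) = 0.5482, d(B,C) = 1.0124

A–B: 9/18 sites differ → p = 0.5, d = −0.75 ln(1 − 0.666667) = 0.823960 ≈ 0.8240.
A–C: 7/18 sites differ → p ≈ 0.388889, d = −0.75 ln(1 − 0.518519) = 0.548166 ≈ 0.5482.
B–C: 10/18 sites differ → p ≈ 0.555556, d = −0.75 ln(1 − 0.740741) = 1.012446 ≈ 1.0124.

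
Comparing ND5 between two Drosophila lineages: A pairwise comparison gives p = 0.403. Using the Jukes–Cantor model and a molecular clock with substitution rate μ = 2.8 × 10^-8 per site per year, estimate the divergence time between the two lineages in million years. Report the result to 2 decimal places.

10.32

d = −(3/4) ln(1 − 4p/3) = −0.75 ln(1 − 0.537333) = −0.75 ln(0.462667)
  = −0.75 × (-0.770748) = 0.578061 substitutions/site.
Under a molecular clock d = 2μt, so t = d/(2μ) = 0.578061 / (2 × 2.8 × 10^-8) = 10.32 million years.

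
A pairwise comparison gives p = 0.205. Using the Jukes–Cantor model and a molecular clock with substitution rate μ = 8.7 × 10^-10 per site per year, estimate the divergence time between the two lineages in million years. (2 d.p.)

d = −(3/4) ln(1 − 4p/3) = −0.75 ln(1 − 0.273333) = −0.75 ln(0.726667)
  = −0.75 × (-0.319287) = 0.239465 substitutions/site.
Under a molecular clock d = 2μt, so t = d/(2μ) = 0.239465 / (2 × 8.7 × 10^-10) = 137.62 million years.

137.62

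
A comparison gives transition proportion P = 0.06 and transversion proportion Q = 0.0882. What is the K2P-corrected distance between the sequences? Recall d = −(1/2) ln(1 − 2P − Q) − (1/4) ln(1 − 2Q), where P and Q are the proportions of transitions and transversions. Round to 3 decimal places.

0.165

Under the Kimura two-parameter model, d = −½ ln(1 − 2P − Q) − ¼ ln(1 − 2Q).
1 − 2P − Q = 0.7918, giving −½ ln(0.7918) = 0.116723.
1 − 2Q = 0.8236, giving −¼ ln(0.8236) = 0.048518.
d = 0.116723 + 0.048518 = 0.165241.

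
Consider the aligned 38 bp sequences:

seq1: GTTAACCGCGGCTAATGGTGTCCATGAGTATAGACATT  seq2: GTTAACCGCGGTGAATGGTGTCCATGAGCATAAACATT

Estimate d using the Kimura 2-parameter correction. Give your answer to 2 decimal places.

Of 38 sites, 3 differences are transitions and 1 are transversions, so P = 3/38 ≈ 0.078947 and Q = 1/38 ≈ 0.026316.
Under the Kimura two-parameter model, d = −½ ln(1 − 2P − Q) − ¼ ln(1 − 2Q).
1 − 2P − Q = 0.81579, giving −½ ln(0.81579) = 0.101799.
1 − 2Q = 0.947368, giving −¼ ln(0.947368) = 0.013517.
d = 0.101799 + 0.013517 = 0.115316.

0.12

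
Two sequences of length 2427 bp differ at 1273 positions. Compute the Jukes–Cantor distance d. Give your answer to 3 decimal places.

p = 1273/2427 ≈ 0.524516.
d = −(3/4) ln(1 − 4p/3) = −0.75 ln(1 − 0.699355) = −0.75 ln(0.300645)
  = −0.75 × (-1.201825) = 0.901369 substitutions/site.

0.901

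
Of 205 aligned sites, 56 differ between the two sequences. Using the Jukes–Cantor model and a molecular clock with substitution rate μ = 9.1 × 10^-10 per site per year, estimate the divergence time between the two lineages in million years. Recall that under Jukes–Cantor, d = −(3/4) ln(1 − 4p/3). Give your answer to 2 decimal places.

p = 56/205 ≈ 0.273171.
d = −(3/4) ln(1 − 4p/3) = −0.75 ln(1 − 0.364228) = −0.75 ln(0.635772)
  = −0.75 × (-0.452915) = 0.339686 substitutions/site.
Under a molecular clock d = 2μt, so t = d/(2μ) = 0.339686 / (2 × 9.1 × 10^-10) = 186.64 million years.

186.64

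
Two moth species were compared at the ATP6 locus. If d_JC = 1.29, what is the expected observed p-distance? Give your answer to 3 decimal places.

p = (3/4)(1 − e^(−4d/3)) = 0.75 × (1 − e^(-1.72)) = 0.75 × (1 − 0.179066) = 0.615701.

0.616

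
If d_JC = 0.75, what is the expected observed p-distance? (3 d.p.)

0.474

p = (3/4)(1 − e^(−4d/3)) = 0.75 × (1 − e^(-1)) = 0.75 × (1 − 0.367879) = 0.474091.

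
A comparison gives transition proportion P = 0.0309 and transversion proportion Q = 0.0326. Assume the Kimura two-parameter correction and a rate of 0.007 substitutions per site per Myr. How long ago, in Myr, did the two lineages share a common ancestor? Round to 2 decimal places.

Under the Kimura two-parameter model, d = −½ ln(1 − 2P − Q) − ¼ ln(1 − 2Q).
1 − 2P − Q = 0.9056, giving −½ ln(0.9056) = 0.049579.
1 − 2Q = 0.9348, giving −¼ ln(0.9348) = 0.016856.
d = 0.049579 + 0.016856 = 0.066435.
Under a molecular clock d = 2μt, so t = d/(2μ) = 0.066435 / (2 × 0.007) = 4.75 Myr.

4.75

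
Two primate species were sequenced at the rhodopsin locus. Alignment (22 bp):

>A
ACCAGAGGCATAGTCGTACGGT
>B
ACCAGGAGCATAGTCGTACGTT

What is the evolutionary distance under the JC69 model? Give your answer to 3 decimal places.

0.151

The sequences differ at 3 of 22 sites (6, 7, 21), so p = 3/22 ≈ 0.136364.
d = −(3/4) ln(1 − 4p/3) = −0.75 ln(1 − 0.181819) = −0.75 ln(0.818181)
  = −0.75 × (-0.200672) = 0.150504 substitutions/site.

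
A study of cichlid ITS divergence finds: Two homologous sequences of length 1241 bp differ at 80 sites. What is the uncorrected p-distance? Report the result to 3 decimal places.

0.064

p = 80/1241 = 0.064464… ≈ 0.064 (to 3 d.p.).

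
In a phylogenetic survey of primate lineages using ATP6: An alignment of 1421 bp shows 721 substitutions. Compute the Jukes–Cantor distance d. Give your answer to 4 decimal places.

p = 721/1421 ≈ 0.507389.
d = −(3/4) ln(1 − 4p/3) = −0.75 ln(1 − 0.676519) = −0.75 ln(0.323481)
  = −0.75 × (-1.128615) = 0.846461 substitutions/site.

0.8465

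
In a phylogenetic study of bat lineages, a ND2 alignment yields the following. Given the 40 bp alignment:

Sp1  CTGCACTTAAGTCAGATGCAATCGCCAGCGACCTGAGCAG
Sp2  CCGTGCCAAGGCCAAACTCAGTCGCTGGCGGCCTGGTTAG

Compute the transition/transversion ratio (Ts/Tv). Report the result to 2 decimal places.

Transitions are A↔G and C↔T; transversions are all other mismatches.
Transitions: 14. Transversions: 3.
R = 14/3 = 4.666666… ≈ 4.67 (to 2 d.p.).

4.67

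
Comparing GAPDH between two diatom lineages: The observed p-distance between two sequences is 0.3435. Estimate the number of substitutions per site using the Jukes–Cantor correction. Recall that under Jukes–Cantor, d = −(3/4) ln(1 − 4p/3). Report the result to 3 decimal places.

d = −(3/4) ln(1 − 4p/3) = −0.75 ln(1 − 0.458) = −0.75 ln(0.542)
  = −0.75 × (-0.612489) = 0.459367 substitutions/site.

0.459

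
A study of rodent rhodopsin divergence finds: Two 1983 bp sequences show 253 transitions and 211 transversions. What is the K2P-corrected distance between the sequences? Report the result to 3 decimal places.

0.284

P = 253/1983 ≈ 0.127584 and Q = 211/1983 ≈ 0.106404.
Under the Kimura two-parameter model, d = −½ ln(1 − 2P − Q) − ¼ ln(1 − 2Q).
1 − 2P − Q = 0.638428, giving −½ ln(0.638428) = 0.224373.
1 − 2Q = 0.787192, giving −¼ ln(0.787192) = 0.059821.
d = 0.224373 + 0.059821 = 0.284194.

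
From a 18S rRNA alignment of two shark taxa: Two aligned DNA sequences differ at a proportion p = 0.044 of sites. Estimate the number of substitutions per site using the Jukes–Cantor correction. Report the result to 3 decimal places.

d = −(3/4) ln(1 − 4p/3) = −0.75 ln(1 − 0.058667) = −0.75 ln(0.941333)
  = −0.75 × (-0.060458) = 0.045344 substitutions/site.

0.045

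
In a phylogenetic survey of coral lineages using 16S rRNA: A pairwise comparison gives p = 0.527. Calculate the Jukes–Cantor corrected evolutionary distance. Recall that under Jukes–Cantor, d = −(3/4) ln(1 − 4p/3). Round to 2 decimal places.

0.91

d = −(3/4) ln(1 − 4p/3) = −0.75 ln(1 − 0.702667) = −0.75 ln(0.297333)
  = −0.75 × (-1.212903) = 0.909677 substitutions/site.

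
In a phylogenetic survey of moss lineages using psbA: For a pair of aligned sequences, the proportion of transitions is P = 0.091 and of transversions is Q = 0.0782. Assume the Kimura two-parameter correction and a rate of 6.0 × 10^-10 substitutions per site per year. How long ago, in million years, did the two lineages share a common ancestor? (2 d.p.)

161.01

Under the Kimura two-parameter model, d = −½ ln(1 − 2P − Q) − ¼ ln(1 − 2Q).
1 − 2P − Q = 0.7398, giving −½ ln(0.7398) = 0.150688.
1 − 2Q = 0.8436, giving −¼ ln(0.8436) = 0.042519.
d = 0.150688 + 0.042519 = 0.193207.
Under a molecular clock d = 2μt, so t = d/(2μ) = 0.193207 / (2 × 6.0 × 10^-10) = 161.01 million years.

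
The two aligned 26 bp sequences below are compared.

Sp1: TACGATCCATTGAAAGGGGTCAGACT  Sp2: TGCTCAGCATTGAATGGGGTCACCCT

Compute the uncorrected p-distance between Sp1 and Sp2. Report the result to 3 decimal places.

The sequences differ at 8 of 26 positions (sites 2, 4, 5, 6, 7, 15, 23, 24).
p = 8/26 = 0.307692… ≈ 0.308 (to 3 d.p.).

0.308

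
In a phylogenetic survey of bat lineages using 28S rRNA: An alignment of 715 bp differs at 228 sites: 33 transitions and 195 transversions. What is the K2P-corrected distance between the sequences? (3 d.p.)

P = 33/715 ≈ 0.046154 and Q = 195/715 ≈ 0.272727.
Under the Kimura two-parameter model, d = −½ ln(1 − 2P − Q) − ¼ ln(1 − 2Q).
1 − 2P − Q = 0.634965, giving −½ ln(0.634965) = 0.227093.
1 − 2Q = 0.454546, giving −¼ ln(0.454546) = 0.197114.
d = 0.227093 + 0.197114 = 0.424207.

0.424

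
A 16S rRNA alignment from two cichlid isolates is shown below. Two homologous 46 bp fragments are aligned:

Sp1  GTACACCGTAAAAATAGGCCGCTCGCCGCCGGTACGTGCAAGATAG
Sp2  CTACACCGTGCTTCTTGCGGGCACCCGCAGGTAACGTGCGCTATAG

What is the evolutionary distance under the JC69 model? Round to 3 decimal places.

The sequences differ at 21 of 46 sites, so p = 21/46 ≈ 0.456522.
d = −(3/4) ln(1 − 4p/3) = −0.75 ln(1 − 0.608696) = −0.75 ln(0.391304)
  = −0.75 × (-0.938271) = 0.703703 substitutions/site.

0.704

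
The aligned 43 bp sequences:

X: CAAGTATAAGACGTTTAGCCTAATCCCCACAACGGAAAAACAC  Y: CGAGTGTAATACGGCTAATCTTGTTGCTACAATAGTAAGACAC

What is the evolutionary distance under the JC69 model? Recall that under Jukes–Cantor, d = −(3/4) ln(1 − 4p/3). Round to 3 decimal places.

The sequences differ at 16 of 43 sites, so p = 16/43 ≈ 0.372093.
d = −(3/4) ln(1 − 4p/3) = −0.75 ln(1 − 0.496124) = −0.75 ln(0.503876)
  = −0.75 × (-0.685425) = 0.514069 substitutions/site.

0.514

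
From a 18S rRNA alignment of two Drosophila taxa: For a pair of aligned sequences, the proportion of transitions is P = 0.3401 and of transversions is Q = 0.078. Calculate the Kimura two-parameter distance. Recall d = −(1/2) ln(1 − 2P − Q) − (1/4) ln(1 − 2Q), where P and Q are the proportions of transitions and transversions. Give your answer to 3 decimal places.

Under the Kimura two-parameter model, d = −½ ln(1 − 2P − Q) − ¼ ln(1 − 2Q).
1 − 2P − Q = 0.2418, giving −½ ln(0.2418) = 0.709822.
1 − 2Q = 0.844, giving −¼ ln(0.844) = 0.042401.
d = 0.709822 + 0.042401 = 0.752223.

0.752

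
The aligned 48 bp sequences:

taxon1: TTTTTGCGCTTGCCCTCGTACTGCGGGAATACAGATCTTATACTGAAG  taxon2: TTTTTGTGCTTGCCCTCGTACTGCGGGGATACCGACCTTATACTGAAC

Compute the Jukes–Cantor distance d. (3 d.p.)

0.112

The sequences differ at 5 of 48 sites (7, 28, 33, 36, 48), so p = 5/48 ≈ 0.104167.
d = −(3/4) ln(1 − 4p/3) = −0.75 ln(1 − 0.138889) = −0.75 ln(0.861111)
  = −0.75 × (-0.149532) = 0.112149 substitutions/site.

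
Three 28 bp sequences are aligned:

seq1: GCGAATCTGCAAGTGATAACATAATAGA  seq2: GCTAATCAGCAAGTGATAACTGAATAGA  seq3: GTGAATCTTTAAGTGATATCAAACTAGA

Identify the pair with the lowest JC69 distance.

seq1–seq2: 4/28 differ, p = 0.143, d = 0.158.
seq1–seq3: 6/28 differ, p = 0.214, d = 0.252.
seq2–seq3: 9/28 differ, p = 0.321, d = 0.420.
The smallest distance is between seq1 and seq2.

seq1 and seq2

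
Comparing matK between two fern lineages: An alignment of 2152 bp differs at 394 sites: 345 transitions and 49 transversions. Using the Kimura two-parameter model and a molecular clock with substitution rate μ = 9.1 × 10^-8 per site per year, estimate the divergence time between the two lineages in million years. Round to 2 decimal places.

1.22

P = 345/2152 ≈ 0.160316 and Q = 49/2152 ≈ 0.02277.
Under the Kimura two-parameter model, d = −½ ln(1 − 2P − Q) − ¼ ln(1 − 2Q).
1 − 2P − Q = 0.656598, giving −½ ln(0.656598) = 0.210342.
1 − 2Q = 0.95446, giving −¼ ln(0.95446) = 0.011652.
d = 0.210342 + 0.011652 = 0.221994.
Under a molecular clock d = 2μt, so t = d/(2μ) = 0.221994 / (2 × 9.1 × 10^-8) = 1.22 million years.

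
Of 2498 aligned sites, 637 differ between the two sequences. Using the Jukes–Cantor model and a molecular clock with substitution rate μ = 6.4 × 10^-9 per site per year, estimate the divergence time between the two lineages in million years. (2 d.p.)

24.35

p = 637/2498 ≈ 0.255004.
d = −(3/4) ln(1 − 4p/3) = −0.75 ln(1 − 0.340005) = −0.75 ln(0.659995)
  = −0.75 × (-0.415523) = 0.311642 substitutions/site.
Under a molecular clock d = 2μt, so t = d/(2μ) = 0.311642 / (2 × 6.4 × 10^-9) = 24.35 million years.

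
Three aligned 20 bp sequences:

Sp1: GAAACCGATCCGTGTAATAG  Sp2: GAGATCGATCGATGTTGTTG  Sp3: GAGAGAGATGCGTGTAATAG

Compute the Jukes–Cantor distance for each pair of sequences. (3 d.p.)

Sp1–Sp2: 7/20 sites differ → p = 0.35, d = −0.75 ln(1 − 0.466667) = 0.471457 ≈ 0.471.
Sp1–Sp3: 4/20 sites differ → p = 0.2, d = −0.75 ln(1 − 0.266667) = 0.232617 ≈ 0.233.
Sp2–Sp3: 8/20 sites differ → p = 0.4, d = −0.75 ln(1 − 0.533333) = 0.571605 ≈ 0.572.

d(Sp1,Sp2) = 0.471, d(Sp1,Sp3) = 0.233, d(Sp2,Sp3) = 0.572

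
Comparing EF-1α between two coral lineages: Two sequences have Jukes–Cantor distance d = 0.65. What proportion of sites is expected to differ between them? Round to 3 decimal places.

p = (3/4)(1 − e^(−4d/3)) = 0.75 × (1 − e^(-0.866667)) = 0.75 × (1 − 0.420350) = 0.434738.

0.435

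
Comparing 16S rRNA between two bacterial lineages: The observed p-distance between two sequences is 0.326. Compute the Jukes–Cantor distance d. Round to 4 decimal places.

d = −(3/4) ln(1 − 4p/3) = −0.75 ln(1 − 0.434667) = −0.75 ln(0.565333)
  = −0.75 × (-0.570340) = 0.427755 substitutions/site.

0.4278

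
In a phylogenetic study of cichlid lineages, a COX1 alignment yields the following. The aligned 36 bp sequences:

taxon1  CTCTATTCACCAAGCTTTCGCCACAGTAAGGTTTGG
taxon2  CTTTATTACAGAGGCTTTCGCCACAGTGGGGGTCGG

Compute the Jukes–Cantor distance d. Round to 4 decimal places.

0.3470

The sequences differ at 10 of 36 sites (3, 8, 9, 10, 11, 13, 28, 29, 32, 34), so p = 10/36 ≈ 0.277778.
d = −(3/4) ln(1 − 4p/3) = −0.75 ln(1 − 0.370371) = −0.75 ln(0.629629)
  = −0.75 × (-0.462625) = 0.346969 substitutions/site.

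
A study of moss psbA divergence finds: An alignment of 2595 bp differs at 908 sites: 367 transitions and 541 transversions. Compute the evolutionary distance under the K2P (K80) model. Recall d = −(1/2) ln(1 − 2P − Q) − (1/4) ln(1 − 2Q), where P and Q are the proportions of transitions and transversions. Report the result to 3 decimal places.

P = 367/2595 ≈ 0.141426 and Q = 541/2595 ≈ 0.208478.
Under the Kimura two-parameter model, d = −½ ln(1 − 2P − Q) − ¼ ln(1 − 2Q).
1 − 2P − Q = 0.50867, giving −½ ln(0.50867) = 0.337978.
1 − 2Q = 0.583044, giving −¼ ln(0.583044) = 0.134873.
d = 0.337978 + 0.134873 = 0.472851.

0.473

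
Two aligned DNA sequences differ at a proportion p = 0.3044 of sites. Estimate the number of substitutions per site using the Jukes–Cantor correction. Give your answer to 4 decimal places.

d = −(3/4) ln(1 − 4p/3) = −0.75 ln(1 − 0.405867) = −0.75 ln(0.594133)
  = −0.75 × (-0.520652) = 0.390489 substitutions/site.

0.3905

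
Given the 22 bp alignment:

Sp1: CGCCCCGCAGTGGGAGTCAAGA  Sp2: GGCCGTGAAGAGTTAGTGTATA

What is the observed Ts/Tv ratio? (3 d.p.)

0.111

Transitions are A↔G and C↔T; transversions are all other mismatches.
Transitions: 1. Transversions: 9.
R = 1/9 = 0.111111… ≈ 0.111 (to 3 d.p.).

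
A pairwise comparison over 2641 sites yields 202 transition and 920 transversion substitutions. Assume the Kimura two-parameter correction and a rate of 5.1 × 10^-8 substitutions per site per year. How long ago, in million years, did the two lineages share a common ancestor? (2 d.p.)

6.33

P = 202/2641 ≈ 0.076486 and Q = 920/2641 ≈ 0.348353.
Under the Kimura two-parameter model, d = −½ ln(1 − 2P − Q) − ¼ ln(1 − 2Q).
1 − 2P − Q = 0.498675, giving −½ ln(0.498675) = 0.347900.
1 − 2Q = 0.303294, giving −¼ ln(0.303294) = 0.298263.
d = 0.347900 + 0.298263 = 0.646163.
Under a molecular clock d = 2μt, so t = d/(2μ) = 0.646163 / (2 × 5.1 × 10^-8) = 6.33 million years.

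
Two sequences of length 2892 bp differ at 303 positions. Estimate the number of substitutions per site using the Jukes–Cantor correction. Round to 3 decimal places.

0.113

p = 303/2892 ≈ 0.104772.
d = −(3/4) ln(1 − 4p/3) = −0.75 ln(1 − 0.139696) = −0.75 ln(0.860304)
  = −0.75 × (-0.150469) = 0.112852 substitutions/site.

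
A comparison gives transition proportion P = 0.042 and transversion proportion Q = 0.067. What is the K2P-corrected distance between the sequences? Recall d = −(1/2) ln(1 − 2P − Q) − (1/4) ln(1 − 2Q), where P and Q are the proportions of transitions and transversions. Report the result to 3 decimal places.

Under the Kimura two-parameter model, d = −½ ln(1 − 2P − Q) − ¼ ln(1 − 2Q).
1 − 2P − Q = 0.849, giving −½ ln(0.849) = 0.081848.
1 − 2Q = 0.866, giving −¼ ln(0.866) = 0.035968.
d = 0.081848 + 0.035968 = 0.117816.

0.118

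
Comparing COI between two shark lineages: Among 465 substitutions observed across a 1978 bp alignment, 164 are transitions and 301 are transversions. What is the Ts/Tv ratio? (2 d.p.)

R = 164/301 = 0.544850… ≈ 0.54 (to 2 d.p.).

0.54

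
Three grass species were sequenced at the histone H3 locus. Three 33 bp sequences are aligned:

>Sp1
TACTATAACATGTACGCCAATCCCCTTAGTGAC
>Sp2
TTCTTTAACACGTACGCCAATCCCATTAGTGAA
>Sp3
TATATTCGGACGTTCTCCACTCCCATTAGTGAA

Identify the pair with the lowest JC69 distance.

Sp1–Sp2: 5/33 differ, p = 0.152, d = 0.169.
Sp1–Sp3: 12/33 differ, p = 0.364, d = 0.497.
Sp2–Sp3: 9/33 differ, p = 0.273, d = 0.339.
The smallest distance is between Sp1 and Sp2.

Sp1 and Sp2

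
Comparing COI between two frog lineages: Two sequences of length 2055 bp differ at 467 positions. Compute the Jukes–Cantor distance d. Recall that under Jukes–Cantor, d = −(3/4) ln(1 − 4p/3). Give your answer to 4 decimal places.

p = 467/2055 ≈ 0.227251.
d = −(3/4) ln(1 − 4p/3) = −0.75 ln(1 − 0.303001) = −0.75 ln(0.696999)
  = −0.75 × (-0.360971) = 0.270728 substitutions/site.

0.2707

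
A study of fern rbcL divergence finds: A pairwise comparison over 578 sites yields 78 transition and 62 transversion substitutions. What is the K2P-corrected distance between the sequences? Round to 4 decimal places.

0.2971

P = 78/578 ≈ 0.134948 and Q = 62/578 ≈ 0.107266.
Under the Kimura two-parameter model, d = −½ ln(1 − 2P − Q) − ¼ ln(1 − 2Q).
1 − 2P − Q = 0.622838, giving −½ ln(0.622838) = 0.236734.
1 − 2Q = 0.785468, giving −¼ ln(0.785468) = 0.060369.
d = 0.236734 + 0.060369 = 0.297103.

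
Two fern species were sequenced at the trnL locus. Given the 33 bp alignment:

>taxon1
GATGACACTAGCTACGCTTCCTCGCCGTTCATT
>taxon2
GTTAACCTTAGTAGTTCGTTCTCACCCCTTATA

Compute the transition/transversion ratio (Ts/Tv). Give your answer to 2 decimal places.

1.29

Transitions are A↔G and C↔T; transversions are all other mismatches.
Transitions: 9. Transversions: 7.
R = 9/7 = 1.285714… ≈ 1.29 (to 2 d.p.).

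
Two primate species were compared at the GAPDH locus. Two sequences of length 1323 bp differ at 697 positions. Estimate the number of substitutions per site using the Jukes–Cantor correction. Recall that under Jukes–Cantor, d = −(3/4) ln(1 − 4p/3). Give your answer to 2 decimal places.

p = 697/1323 ≈ 0.526833.
d = −(3/4) ln(1 − 4p/3) = −0.75 ln(1 − 0.702444) = −0.75 ln(0.297556)
  = −0.75 × (-1.212153) = 0.909115 substitutions/site.

0.91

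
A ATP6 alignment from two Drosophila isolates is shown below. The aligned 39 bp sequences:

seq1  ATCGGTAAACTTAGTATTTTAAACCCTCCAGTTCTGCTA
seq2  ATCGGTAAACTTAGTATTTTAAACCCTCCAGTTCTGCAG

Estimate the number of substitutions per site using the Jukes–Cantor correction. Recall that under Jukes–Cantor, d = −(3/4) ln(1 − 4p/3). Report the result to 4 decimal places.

0.0531

The sequences differ at 2 of 39 sites (38, 39), so p = 2/39 ≈ 0.051282.
d = −(3/4) ln(1 − 4p/3) = −0.75 ln(1 − 0.068376) = −0.75 ln(0.931624)
  = −0.75 × (-0.070826) = 0.053120 substitutions/site.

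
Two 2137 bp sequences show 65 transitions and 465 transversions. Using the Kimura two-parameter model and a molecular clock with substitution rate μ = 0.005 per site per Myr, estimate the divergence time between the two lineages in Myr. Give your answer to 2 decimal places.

P = 65/2137 ≈ 0.030416 and Q = 465/2137 ≈ 0.217595.
Under the Kimura two-parameter model, d = −½ ln(1 − 2P − Q) − ¼ ln(1 − 2Q).
1 − 2P − Q = 0.721573, giving −½ ln(0.721573) = 0.163161.
1 − 2Q = 0.56481, giving −¼ ln(0.56481) = 0.142816.
d = 0.163161 + 0.142816 = 0.305977.
Under a molecular clock d = 2μt, so t = d/(2μ) = 0.305977 / (2 × 0.005) = 30.60 Myr.

30.60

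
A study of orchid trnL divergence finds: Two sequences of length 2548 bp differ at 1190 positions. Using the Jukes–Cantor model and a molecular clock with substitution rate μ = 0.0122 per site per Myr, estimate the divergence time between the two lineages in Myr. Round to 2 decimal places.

29.96

p = 1190/2548 ≈ 0.467033.
d = −(3/4) ln(1 − 4p/3) = −0.75 ln(1 − 0.622711) = −0.75 ln(0.377289)
  = −0.75 × (-0.974744) = 0.731058 substitutions/site.
Under a molecular clock d = 2μt, so t = d/(2μ) = 0.731058 / (2 × 0.0122) = 29.96 Myr.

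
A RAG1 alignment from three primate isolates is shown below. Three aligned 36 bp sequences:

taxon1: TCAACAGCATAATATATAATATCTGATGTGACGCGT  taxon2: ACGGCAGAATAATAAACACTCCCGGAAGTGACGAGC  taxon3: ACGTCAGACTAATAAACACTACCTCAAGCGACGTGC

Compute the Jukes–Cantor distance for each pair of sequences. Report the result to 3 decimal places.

d(taxon1,taxon2) = 0.493, d(taxon1,taxon3) = 0.548, d(taxon2,taxon3) = 0.225

taxon1–taxon2: 13/36 sites differ → p ≈ 0.361111, d = −0.75 ln(1 − 0.481481) = 0.492584 ≈ 0.493.
taxon1–taxon3: 14/36 sites differ → p ≈ 0.388889, d = −0.75 ln(1 − 0.518519) = 0.548166 ≈ 0.548.
taxon2–taxon3: 7/36 sites differ → p ≈ 0.194444, d = −0.75 ln(1 − 0.259259) = 0.225078 ≈ 0.225.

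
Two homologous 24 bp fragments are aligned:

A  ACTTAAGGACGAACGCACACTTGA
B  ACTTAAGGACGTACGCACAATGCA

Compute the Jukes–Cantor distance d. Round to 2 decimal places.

The sequences differ at 4 of 24 sites (12, 20, 22, 23), so p = 4/24 ≈ 0.166667.
d = −(3/4) ln(1 − 4p/3) = −0.75 ln(1 − 0.222223) = −0.75 ln(0.777777)
  = −0.75 × (-0.251315) = 0.188486 substitutions/site.

0.19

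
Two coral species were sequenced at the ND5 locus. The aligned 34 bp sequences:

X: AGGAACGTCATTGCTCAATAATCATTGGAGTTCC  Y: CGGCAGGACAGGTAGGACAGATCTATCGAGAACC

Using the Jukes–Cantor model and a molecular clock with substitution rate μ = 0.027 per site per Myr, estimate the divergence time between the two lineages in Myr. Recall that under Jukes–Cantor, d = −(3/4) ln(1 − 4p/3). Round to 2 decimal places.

17.00

The sequences differ at 18 of 34 sites, so p = 18/34 ≈ 0.529412.
d = −(3/4) ln(1 − 4p/3) = −0.75 ln(1 − 0.705883) = −0.75 ln(0.294117)
  = −0.75 × (-1.223778) = 0.917834 substitutions/site.
Under a molecular clock d = 2μt, so t = d/(2μ) = 0.917834 / (2 × 0.027) = 17.00 Myr.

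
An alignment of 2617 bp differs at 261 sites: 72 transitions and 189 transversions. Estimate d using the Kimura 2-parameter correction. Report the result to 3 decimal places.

P = 72/2617 ≈ 0.027512 and Q = 189/2617 ≈ 0.07222.
Under the Kimura two-parameter model, d = −½ ln(1 − 2P − Q) − ¼ ln(1 − 2Q).
1 − 2P − Q = 0.872756, giving −½ ln(0.872756) = 0.068050.
1 − 2Q = 0.85556, giving −¼ ln(0.85556) = 0.039000.
d = 0.068050 + 0.039000 = 0.107050.

0.107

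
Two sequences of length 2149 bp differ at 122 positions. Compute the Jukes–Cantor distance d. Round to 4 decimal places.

p = 122/2149 ≈ 0.056771.
d = −(3/4) ln(1 − 4p/3) = −0.75 ln(1 − 0.075695) = −0.75 ln(0.924305)
  = −0.75 × (-0.078713) = 0.059035 substitutions/site.

0.0590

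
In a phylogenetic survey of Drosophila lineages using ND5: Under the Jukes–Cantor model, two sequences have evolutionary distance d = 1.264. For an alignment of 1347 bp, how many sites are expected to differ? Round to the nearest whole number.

823

Invert JC69: p = (3/4)(1 − e^(−4d/3)) = 0.75 × (1 − e^(-1.685333)) = 0.75 × (1 − 0.185383) = 0.610963.
Expected differing sites = pL ≈ 0.610963 × 1347 = 822.967161 ≈ 823.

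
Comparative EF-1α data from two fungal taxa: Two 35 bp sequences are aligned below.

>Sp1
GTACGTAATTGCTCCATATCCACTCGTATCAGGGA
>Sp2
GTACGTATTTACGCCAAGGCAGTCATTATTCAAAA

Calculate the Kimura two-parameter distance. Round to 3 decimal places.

0.832

Of 35 sites, 9 differences are transitions and 8 are transversions, so P = 9/35 ≈ 0.257143 and Q = 8/35 ≈ 0.228571.
Under the Kimura two-parameter model, d = −½ ln(1 − 2P − Q) − ¼ ln(1 − 2Q).
1 − 2P − Q = 0.257143, giving −½ ln(0.257143) = 0.679061.
1 − 2Q = 0.542858, giving −¼ ln(0.542858) = 0.152727.
d = 0.679061 + 0.152727 = 0.831788.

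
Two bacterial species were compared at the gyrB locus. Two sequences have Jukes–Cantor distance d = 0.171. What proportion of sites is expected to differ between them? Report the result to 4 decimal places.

0.1529

p = (3/4)(1 − e^(−4d/3)) = 0.75 × (1 − e^(-0.228)) = 0.75 × (1 − 0.796124) = 0.152907.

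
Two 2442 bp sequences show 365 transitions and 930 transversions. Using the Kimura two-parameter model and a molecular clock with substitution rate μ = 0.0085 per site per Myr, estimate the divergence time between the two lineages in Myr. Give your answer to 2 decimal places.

P = 365/2442 ≈ 0.149468 and Q = 930/2442 ≈ 0.380835.
Under the Kimura two-parameter model, d = −½ ln(1 − 2P − Q) − ¼ ln(1 − 2Q).
1 − 2P − Q = 0.320229, giving −½ ln(0.320229) = 0.569359.
1 − 2Q = 0.23833, giving −¼ ln(0.23833) = 0.358525.
d = 0.569359 + 0.358525 = 0.927884.
Under a molecular clock d = 2μt, so t = d/(2μ) = 0.927884 / (2 × 0.0085) = 54.58 Myr.

54.58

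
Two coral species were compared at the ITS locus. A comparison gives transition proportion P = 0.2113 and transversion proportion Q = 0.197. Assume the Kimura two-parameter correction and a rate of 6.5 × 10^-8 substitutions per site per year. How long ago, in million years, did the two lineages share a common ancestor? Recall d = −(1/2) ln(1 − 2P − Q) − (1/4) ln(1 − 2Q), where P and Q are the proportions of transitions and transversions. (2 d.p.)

Under the Kimura two-parameter model, d = −½ ln(1 − 2P − Q) − ¼ ln(1 − 2Q).
1 − 2P − Q = 0.3804, giving −½ ln(0.3804) = 0.483266.
1 − 2Q = 0.606, giving −¼ ln(0.606) = 0.125219.
d = 0.483266 + 0.125219 = 0.608485.
Under a molecular clock d = 2μt, so t = d/(2μ) = 0.608485 / (2 × 6.5 × 10^-8) = 4.68 million years.

4.68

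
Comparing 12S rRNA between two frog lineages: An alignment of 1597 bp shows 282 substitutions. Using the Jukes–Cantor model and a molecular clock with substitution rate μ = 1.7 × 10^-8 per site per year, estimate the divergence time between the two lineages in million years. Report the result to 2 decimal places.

5.92

p = 282/1597 ≈ 0.176581.
d = −(3/4) ln(1 − 4p/3) = −0.75 ln(1 − 0.235441) = −0.75 ln(0.764559)
  = −0.75 × (-0.268456) = 0.201342 substitutions/site.
Under a molecular clock d = 2μt, so t = d/(2μ) = 0.201342 / (2 × 1.7 × 10^-8) = 5.92 million years.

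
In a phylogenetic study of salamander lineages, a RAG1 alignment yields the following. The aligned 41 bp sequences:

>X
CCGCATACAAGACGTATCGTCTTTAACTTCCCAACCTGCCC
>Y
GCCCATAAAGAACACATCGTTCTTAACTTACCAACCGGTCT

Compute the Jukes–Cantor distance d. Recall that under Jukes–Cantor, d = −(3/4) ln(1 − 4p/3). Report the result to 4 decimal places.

0.4121

The sequences differ at 13 of 41 sites, so p = 13/41 ≈ 0.317073.
d = −(3/4) ln(1 − 4p/3) = −0.75 ln(1 − 0.422764) = −0.75 ln(0.577236)
  = −0.75 × (-0.549504) = 0.412128 substitutions/site.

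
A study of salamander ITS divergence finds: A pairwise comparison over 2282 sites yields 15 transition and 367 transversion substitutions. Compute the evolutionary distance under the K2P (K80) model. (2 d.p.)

0.19

P = 15/2282 ≈ 0.006573 and Q = 367/2282 ≈ 0.160824.
Under the Kimura two-parameter model, d = −½ ln(1 − 2P − Q) − ¼ ln(1 − 2Q).
1 − 2P − Q = 0.82603, giving −½ ln(0.82603) = 0.095562.
1 − 2Q = 0.678352, giving −¼ ln(0.678352) = 0.097022.
d = 0.095562 + 0.097022 = 0.192584.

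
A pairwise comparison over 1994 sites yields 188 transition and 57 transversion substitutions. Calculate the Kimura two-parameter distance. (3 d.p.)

P = 188/1994 ≈ 0.094283 and Q = 57/1994 ≈ 0.028586.
Under the Kimura two-parameter model, d = −½ ln(1 − 2P − Q) − ¼ ln(1 − 2Q).
1 − 2P − Q = 0.782848, giving −½ ln(0.782848) = 0.122408.
1 − 2Q = 0.942828, giving −¼ ln(0.942828) = 0.014718.
d = 0.122408 + 0.014718 = 0.137126.

0.137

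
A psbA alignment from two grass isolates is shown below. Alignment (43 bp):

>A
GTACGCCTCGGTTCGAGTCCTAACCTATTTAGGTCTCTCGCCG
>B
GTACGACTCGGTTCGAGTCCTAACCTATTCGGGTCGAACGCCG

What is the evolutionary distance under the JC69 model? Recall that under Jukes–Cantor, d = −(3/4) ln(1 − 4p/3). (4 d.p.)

The sequences differ at 6 of 43 sites (6, 30, 31, 36, 37, 38), so p = 6/43 ≈ 0.139535.
d = −(3/4) ln(1 − 4p/3) = −0.75 ln(1 − 0.186047) = −0.75 ln(0.813953)
  = −0.75 × (-0.205853) = 0.154390 substitutions/site.

0.1544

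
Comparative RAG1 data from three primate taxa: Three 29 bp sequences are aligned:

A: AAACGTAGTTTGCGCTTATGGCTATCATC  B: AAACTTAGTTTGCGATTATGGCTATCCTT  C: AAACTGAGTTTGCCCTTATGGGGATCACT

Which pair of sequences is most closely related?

A–B: 4/29 differ, p = 0.138, d = 0.152.
A–C: 7/29 differ, p = 0.241, d = 0.291.
B–C: 7/29 differ, p = 0.241, d = 0.291.
The smallest distance is between A and B.

A and B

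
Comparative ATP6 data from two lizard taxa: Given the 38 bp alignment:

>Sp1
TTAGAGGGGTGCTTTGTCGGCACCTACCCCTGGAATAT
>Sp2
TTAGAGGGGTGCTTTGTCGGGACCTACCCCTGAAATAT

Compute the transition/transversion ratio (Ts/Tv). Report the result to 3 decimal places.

1.000

Transitions are A↔G and C↔T; transversions are all other mismatches.
Transitions: 1. Transversions: 1.
R = 1/1 = 1.000.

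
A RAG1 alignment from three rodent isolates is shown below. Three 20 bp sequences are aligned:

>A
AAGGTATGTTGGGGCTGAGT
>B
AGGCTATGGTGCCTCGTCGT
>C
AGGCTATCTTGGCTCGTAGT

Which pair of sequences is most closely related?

B and C

A–B: 9/20 differ, p = 0.450, d = 0.687.
A–C: 7/20 differ, p = 0.350, d = 0.471.
B–C: 4/20 differ, p = 0.200, d = 0.233.
The smallest distance is between B and C.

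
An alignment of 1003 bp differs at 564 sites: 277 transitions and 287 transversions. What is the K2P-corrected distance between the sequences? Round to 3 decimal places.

P = 277/1003 ≈ 0.276171 and Q = 287/1003 ≈ 0.286142.
Under the Kimura two-parameter model, d = −½ ln(1 − 2P − Q) − ¼ ln(1 − 2Q).
1 − 2P − Q = 0.161516, giving −½ ln(0.161516) = 0.911576.
1 − 2Q = 0.427716, giving −¼ ln(0.427716) = 0.212324.
d = 0.911576 + 0.212324 = 1.123900.

1.124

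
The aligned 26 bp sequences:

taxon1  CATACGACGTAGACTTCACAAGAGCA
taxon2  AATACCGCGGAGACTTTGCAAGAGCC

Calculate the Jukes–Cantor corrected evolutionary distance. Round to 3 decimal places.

The sequences differ at 7 of 26 sites (1, 6, 7, 10, 17, 18, 26), so p = 7/26 ≈ 0.269231.
d = −(3/4) ln(1 − 4p/3) = −0.75 ln(1 − 0.358975) = −0.75 ln(0.641025)
  = −0.75 × (-0.444687) = 0.333515 substitutions/site.

0.334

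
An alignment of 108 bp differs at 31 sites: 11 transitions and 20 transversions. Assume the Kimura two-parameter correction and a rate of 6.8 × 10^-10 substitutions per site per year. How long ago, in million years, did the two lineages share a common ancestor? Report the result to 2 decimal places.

266.10

P = 11/108 ≈ 0.101852 and Q = 20/108 ≈ 0.185185.
Under the Kimura two-parameter model, d = −½ ln(1 − 2P − Q) − ¼ ln(1 − 2Q).
1 − 2P − Q = 0.611111, giving −½ ln(0.611111) = 0.246238.
1 − 2Q = 0.62963, giving −¼ ln(0.62963) = 0.115656.
d = 0.246238 + 0.115656 = 0.361894.
Under a molecular clock d = 2μt, so t = d/(2μ) = 0.361894 / (2 × 6.8 × 10^-10) = 266.10 million years.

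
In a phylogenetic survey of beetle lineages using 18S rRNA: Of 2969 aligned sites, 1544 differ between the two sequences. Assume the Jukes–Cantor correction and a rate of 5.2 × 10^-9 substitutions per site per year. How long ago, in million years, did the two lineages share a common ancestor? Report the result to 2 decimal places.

p = 1544/2969 ≈ 0.52004.
d = −(3/4) ln(1 − 4p/3) = −0.75 ln(1 − 0.693387) = −0.75 ln(0.306613)
  = −0.75 × (-1.182169) = 0.886627 substitutions/site.
Under a molecular clock d = 2μt, so t = d/(2μ) = 0.886627 / (2 × 5.2 × 10^-9) = 85.25 million years.

85.25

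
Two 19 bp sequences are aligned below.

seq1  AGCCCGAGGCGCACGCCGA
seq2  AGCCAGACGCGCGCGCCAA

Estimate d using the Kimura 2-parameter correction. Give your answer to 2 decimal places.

0.25

Of 19 sites, 2 differences are transitions and 2 are transversions, so P = 2/19 ≈ 0.105263 and Q = 2/19 ≈ 0.105263.
Under the Kimura two-parameter model, d = −½ ln(1 − 2P − Q) − ¼ ln(1 − 2Q).
1 − 2P − Q = 0.684211, giving −½ ln(0.684211) = 0.189744.
1 − 2Q = 0.789474, giving −¼ ln(0.789474) = 0.059097.
d = 0.189744 + 0.059097 = 0.248841.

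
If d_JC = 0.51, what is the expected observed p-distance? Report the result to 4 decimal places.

0.3700

p = (3/4)(1 − e^(−4d/3)) = 0.75 × (1 − e^(-0.68)) = 0.75 × (1 − 0.506617) = 0.370037.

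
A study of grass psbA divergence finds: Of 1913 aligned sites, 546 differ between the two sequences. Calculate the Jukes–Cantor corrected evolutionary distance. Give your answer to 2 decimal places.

p = 546/1913 ≈ 0.285416.
d = −(3/4) ln(1 − 4p/3) = −0.75 ln(1 − 0.380555) = −0.75 ln(0.619445)
  = −0.75 × (-0.478931) = 0.359198 substitutions/site.

0.36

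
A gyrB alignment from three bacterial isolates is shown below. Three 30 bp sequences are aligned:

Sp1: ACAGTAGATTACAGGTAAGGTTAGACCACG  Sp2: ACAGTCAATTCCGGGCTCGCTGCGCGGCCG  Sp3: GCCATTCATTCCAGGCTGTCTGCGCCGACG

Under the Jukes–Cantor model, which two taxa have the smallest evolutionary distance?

Sp2 and Sp3

Sp1–Sp2: 14/30 differ, p = 0.467, d = 0.730.
Sp1–Sp3: 15/30 differ, p = 0.500, d = 0.824.
Sp2–Sp3: 10/30 differ, p = 0.333, d = 0.441.
The smallest distance is between Sp2 and Sp3.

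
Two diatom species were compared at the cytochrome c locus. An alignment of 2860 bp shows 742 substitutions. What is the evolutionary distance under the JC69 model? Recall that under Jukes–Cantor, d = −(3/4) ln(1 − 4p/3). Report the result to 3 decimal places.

p = 742/2860 ≈ 0.259441.
d = −(3/4) ln(1 − 4p/3) = −0.75 ln(1 − 0.345921) = −0.75 ln(0.654079)
  = −0.75 × (-0.424527) = 0.318395 substitutions/site.

0.318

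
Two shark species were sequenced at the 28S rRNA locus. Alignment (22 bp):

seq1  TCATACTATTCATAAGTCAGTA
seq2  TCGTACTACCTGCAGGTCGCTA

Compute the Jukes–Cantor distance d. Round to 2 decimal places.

The sequences differ at 9 of 22 sites (3, 9, 10, 11, 12, 13, 15, 19, 20), so p = 9/22 ≈ 0.409091.
d = −(3/4) ln(1 − 4p/3) = −0.75 ln(1 − 0.545455) = −0.75 ln(0.454545)
  = −0.75 × (-0.788458) = 0.591344 substitutions/site.

0.59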